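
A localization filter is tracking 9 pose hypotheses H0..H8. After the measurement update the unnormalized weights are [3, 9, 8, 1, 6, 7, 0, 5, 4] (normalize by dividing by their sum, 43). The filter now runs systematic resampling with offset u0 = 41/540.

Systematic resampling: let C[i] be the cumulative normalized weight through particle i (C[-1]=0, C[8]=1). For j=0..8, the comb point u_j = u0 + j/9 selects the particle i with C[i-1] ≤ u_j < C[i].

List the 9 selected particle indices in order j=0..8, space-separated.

C = [3/43, 12/43, 20/43, 21/43, 27/43, 34/43, 34/43, 39/43, 1]
j=0: u_0=41/540 ∈ [3/43, 12/43) → index 1
j=1: u_1=101/540 ∈ [3/43, 12/43) → index 1
j=2: u_2=161/540 ∈ [12/43, 20/43) → index 2
j=3: u_3=221/540 ∈ [12/43, 20/43) → index 2
j=4: u_4=281/540 ∈ [21/43, 27/43) → index 4
j=5: u_5=341/540 ∈ [27/43, 34/43) → index 5
j=6: u_6=401/540 ∈ [27/43, 34/43) → index 5
j=7: u_7=461/540 ∈ [34/43, 39/43) → index 7
j=8: u_8=521/540 ∈ [39/43, 1) → index 8

1 1 2 2 4 5 5 7 8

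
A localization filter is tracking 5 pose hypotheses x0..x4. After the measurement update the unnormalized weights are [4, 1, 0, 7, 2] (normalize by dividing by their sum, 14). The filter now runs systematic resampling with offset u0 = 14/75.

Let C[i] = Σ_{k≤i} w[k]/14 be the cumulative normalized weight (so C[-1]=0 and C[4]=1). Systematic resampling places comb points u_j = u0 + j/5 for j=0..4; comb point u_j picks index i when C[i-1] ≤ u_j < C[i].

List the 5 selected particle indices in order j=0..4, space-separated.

C = [2/7, 5/14, 5/14, 6/7, 1]
j=0: u_0=14/75 ∈ [0, 2/7) → index 0
j=1: u_1=29/75 ∈ [5/14, 6/7) → index 3
j=2: u_2=44/75 ∈ [5/14, 6/7) → index 3
j=3: u_3=59/75 ∈ [5/14, 6/7) → index 3
j=4: u_4=74/75 ∈ [6/7, 1) → index 4

0 3 3 3 4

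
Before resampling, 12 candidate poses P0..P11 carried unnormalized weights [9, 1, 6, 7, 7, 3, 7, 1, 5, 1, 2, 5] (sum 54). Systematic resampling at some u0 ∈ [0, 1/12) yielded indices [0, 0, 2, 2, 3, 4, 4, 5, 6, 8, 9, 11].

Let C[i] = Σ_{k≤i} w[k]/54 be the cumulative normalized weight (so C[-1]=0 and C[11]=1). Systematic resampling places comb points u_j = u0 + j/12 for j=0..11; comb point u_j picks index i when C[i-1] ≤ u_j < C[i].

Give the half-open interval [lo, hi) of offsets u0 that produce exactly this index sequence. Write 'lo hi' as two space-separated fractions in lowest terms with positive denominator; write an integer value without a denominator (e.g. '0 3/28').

C = [1/6, 5/27, 8/27, 23/54, 5/9, 11/18, 20/27, 41/54, 23/27, 47/54, 49/54, 1]
j=0 picked index 0: u0 ∈ [0, 1/6)
j=1 picked index 0: u0 ∈ [-1/12, 1/12)
j=2 picked index 2: u0 ∈ [1/54, 7/54)
j=3 picked index 2: u0 ∈ [-7/108, 5/108)
j=4 picked index 3: u0 ∈ [-1/27, 5/54)
j=5 picked index 4: u0 ∈ [1/108, 5/36)
j=6 picked index 4: u0 ∈ [-2/27, 1/18)
j=7 picked index 5: u0 ∈ [-1/36, 1/36)
j=8 picked index 6: u0 ∈ [-1/18, 2/27)
j=9 picked index 8: u0 ∈ [1/108, 11/108)
j=10 picked index 9: u0 ∈ [1/54, 1/27)
j=11 picked index 11: u0 ∈ [-1/108, 1/12)
intersection: [1/54, 1/36)

1/54 1/36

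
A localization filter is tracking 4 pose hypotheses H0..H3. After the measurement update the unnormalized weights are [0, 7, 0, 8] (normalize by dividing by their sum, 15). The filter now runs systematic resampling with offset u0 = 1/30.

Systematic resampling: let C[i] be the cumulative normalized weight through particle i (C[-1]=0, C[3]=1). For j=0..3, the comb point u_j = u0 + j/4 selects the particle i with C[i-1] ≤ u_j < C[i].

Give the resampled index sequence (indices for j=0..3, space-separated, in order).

C = [0, 7/15, 7/15, 1]
j=0: u_0=1/30 ∈ [0, 7/15) → index 1
j=1: u_1=17/60 ∈ [0, 7/15) → index 1
j=2: u_2=8/15 ∈ [7/15, 1) → index 3
j=3: u_3=47/60 ∈ [7/15, 1) → index 3

1 1 3 3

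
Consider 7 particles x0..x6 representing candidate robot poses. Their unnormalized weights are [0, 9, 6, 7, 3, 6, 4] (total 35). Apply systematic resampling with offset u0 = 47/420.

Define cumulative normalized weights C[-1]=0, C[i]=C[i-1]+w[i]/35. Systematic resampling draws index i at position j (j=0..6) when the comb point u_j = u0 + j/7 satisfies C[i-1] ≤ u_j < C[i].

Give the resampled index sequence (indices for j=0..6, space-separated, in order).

C = [0, 9/35, 3/7, 22/35, 5/7, 31/35, 1]
j=0: u_0=47/420 ∈ [0, 9/35) → index 1
j=1: u_1=107/420 ∈ [0, 9/35) → index 1
j=2: u_2=167/420 ∈ [9/35, 3/7) → index 2
j=3: u_3=227/420 ∈ [3/7, 22/35) → index 3
j=4: u_4=41/60 ∈ [22/35, 5/7) → index 4
j=5: u_5=347/420 ∈ [5/7, 31/35) → index 5
j=6: u_6=407/420 ∈ [31/35, 1) → index 6

1 1 2 3 4 5 6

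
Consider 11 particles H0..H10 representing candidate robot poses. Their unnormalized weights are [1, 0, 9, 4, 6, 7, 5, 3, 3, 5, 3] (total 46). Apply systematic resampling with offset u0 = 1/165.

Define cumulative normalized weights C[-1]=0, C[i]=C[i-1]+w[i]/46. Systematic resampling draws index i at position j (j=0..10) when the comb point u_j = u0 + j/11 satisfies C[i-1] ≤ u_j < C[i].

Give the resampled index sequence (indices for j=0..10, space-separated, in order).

0 2 2 3 4 5 5 6 7 8 9

C = [1/46, 1/46, 5/23, 7/23, 10/23, 27/46, 16/23, 35/46, 19/23, 43/46, 1]
j=0: u_0=1/165 ∈ [0, 1/46) → index 0
j=1: u_1=16/165 ∈ [1/46, 5/23) → index 2
j=2: u_2=31/165 ∈ [1/46, 5/23) → index 2
j=3: u_3=46/165 ∈ [5/23, 7/23) → index 3
j=4: u_4=61/165 ∈ [7/23, 10/23) → index 4
j=5: u_5=76/165 ∈ [10/23, 27/46) → index 5
j=6: u_6=91/165 ∈ [10/23, 27/46) → index 5
j=7: u_7=106/165 ∈ [27/46, 16/23) → index 6
j=8: u_8=11/15 ∈ [16/23, 35/46) → index 7
j=9: u_9=136/165 ∈ [35/46, 19/23) → index 8
j=10: u_10=151/165 ∈ [19/23, 43/46) → index 9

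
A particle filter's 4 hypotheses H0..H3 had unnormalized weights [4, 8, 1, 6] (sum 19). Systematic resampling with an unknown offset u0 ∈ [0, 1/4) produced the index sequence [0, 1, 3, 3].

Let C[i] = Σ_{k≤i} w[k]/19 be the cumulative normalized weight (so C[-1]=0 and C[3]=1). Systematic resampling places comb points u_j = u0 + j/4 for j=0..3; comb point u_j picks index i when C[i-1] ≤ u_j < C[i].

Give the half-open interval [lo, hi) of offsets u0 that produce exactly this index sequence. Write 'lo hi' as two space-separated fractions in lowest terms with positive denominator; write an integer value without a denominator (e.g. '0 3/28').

7/38 4/19

C = [4/19, 12/19, 13/19, 1]
j=0 picked index 0: u0 ∈ [0, 4/19)
j=1 picked index 1: u0 ∈ [-3/76, 29/76)
j=2 picked index 3: u0 ∈ [7/38, 1/2)
j=3 picked index 3: u0 ∈ [-5/76, 1/4)
intersection: [7/38, 4/19)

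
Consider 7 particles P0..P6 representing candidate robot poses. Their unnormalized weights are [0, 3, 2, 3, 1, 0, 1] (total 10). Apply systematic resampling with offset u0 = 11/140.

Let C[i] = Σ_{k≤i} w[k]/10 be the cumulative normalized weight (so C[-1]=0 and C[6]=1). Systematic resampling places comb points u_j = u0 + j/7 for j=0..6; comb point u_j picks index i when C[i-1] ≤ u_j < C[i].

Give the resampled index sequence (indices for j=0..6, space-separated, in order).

C = [0, 3/10, 1/2, 4/5, 9/10, 9/10, 1]
j=0: u_0=11/140 ∈ [0, 3/10) → index 1
j=1: u_1=31/140 ∈ [0, 3/10) → index 1
j=2: u_2=51/140 ∈ [3/10, 1/2) → index 2
j=3: u_3=71/140 ∈ [1/2, 4/5) → index 3
j=4: u_4=13/20 ∈ [1/2, 4/5) → index 3
j=5: u_5=111/140 ∈ [1/2, 4/5) → index 3
j=6: u_6=131/140 ∈ [9/10, 1) → index 6

1 1 2 3 3 3 6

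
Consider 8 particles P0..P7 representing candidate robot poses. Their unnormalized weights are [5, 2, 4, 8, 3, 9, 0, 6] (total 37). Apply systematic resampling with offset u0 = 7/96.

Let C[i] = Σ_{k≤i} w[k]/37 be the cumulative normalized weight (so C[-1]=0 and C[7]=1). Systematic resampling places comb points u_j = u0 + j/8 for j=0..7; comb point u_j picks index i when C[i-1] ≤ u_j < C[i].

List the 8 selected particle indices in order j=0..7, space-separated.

C = [5/37, 7/37, 11/37, 19/37, 22/37, 31/37, 31/37, 1]
j=0: u_0=7/96 ∈ [0, 5/37) → index 0
j=1: u_1=19/96 ∈ [7/37, 11/37) → index 2
j=2: u_2=31/96 ∈ [11/37, 19/37) → index 3
j=3: u_3=43/96 ∈ [11/37, 19/37) → index 3
j=4: u_4=55/96 ∈ [19/37, 22/37) → index 4
j=5: u_5=67/96 ∈ [22/37, 31/37) → index 5
j=6: u_6=79/96 ∈ [22/37, 31/37) → index 5
j=7: u_7=91/96 ∈ [31/37, 1) → index 7

0 2 3 3 4 5 5 7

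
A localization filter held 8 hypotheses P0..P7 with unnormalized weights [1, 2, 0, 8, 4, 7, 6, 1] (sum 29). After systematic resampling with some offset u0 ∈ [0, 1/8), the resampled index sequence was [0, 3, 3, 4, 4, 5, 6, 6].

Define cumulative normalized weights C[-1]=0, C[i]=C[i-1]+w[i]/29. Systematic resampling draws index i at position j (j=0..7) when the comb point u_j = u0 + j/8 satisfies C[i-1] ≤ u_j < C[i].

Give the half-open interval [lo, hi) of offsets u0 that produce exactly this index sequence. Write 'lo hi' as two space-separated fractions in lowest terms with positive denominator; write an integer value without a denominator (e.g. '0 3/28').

1/116 1/58

C = [1/29, 3/29, 3/29, 11/29, 15/29, 22/29, 28/29, 1]
j=0 picked index 0: u0 ∈ [0, 1/29)
j=1 picked index 3: u0 ∈ [-5/232, 59/232)
j=2 picked index 3: u0 ∈ [-17/116, 15/116)
j=3 picked index 4: u0 ∈ [1/232, 33/232)
j=4 picked index 4: u0 ∈ [-7/58, 1/58)
j=5 picked index 5: u0 ∈ [-25/232, 31/232)
j=6 picked index 6: u0 ∈ [1/116, 25/116)
j=7 picked index 6: u0 ∈ [-27/232, 21/232)
intersection: [1/116, 1/58)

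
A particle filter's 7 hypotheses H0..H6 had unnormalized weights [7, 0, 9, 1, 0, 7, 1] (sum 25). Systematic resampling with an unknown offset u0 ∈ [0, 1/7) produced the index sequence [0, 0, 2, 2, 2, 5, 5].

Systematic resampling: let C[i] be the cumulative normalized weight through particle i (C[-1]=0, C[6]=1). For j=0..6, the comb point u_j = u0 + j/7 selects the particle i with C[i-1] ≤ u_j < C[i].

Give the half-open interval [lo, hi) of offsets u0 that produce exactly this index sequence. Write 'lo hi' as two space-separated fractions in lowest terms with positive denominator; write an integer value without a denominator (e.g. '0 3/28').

C = [7/25, 7/25, 16/25, 17/25, 17/25, 24/25, 1]
j=0 picked index 0: u0 ∈ [0, 7/25)
j=1 picked index 0: u0 ∈ [-1/7, 24/175)
j=2 picked index 2: u0 ∈ [-1/175, 62/175)
j=3 picked index 2: u0 ∈ [-26/175, 37/175)
j=4 picked index 2: u0 ∈ [-51/175, 12/175)
j=5 picked index 5: u0 ∈ [-6/175, 43/175)
j=6 picked index 5: u0 ∈ [-31/175, 18/175)
intersection: [0, 12/175)

0 12/175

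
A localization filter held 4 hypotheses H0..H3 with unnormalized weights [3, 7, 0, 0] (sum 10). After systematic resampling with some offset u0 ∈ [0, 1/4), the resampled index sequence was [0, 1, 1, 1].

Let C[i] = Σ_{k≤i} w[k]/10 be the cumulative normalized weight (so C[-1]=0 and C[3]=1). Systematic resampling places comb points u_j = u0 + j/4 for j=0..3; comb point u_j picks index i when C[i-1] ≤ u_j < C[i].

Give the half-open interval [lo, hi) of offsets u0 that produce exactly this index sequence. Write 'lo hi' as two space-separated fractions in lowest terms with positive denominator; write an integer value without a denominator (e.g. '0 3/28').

1/20 1/4

C = [3/10, 1, 1, 1]
j=0 picked index 0: u0 ∈ [0, 3/10)
j=1 picked index 1: u0 ∈ [1/20, 3/4)
j=2 picked index 1: u0 ∈ [-1/5, 1/2)
j=3 picked index 1: u0 ∈ [-9/20, 1/4)
intersection: [1/20, 1/4)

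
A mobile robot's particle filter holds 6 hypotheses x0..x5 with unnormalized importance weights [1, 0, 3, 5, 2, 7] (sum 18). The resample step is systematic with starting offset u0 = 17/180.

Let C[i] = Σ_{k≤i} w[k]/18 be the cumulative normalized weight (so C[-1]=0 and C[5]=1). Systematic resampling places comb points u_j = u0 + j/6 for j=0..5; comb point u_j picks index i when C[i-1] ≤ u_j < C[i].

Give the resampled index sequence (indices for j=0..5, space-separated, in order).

C = [1/18, 1/18, 2/9, 1/2, 11/18, 1]
j=0: u_0=17/180 ∈ [1/18, 2/9) → index 2
j=1: u_1=47/180 ∈ [2/9, 1/2) → index 3
j=2: u_2=77/180 ∈ [2/9, 1/2) → index 3
j=3: u_3=107/180 ∈ [1/2, 11/18) → index 4
j=4: u_4=137/180 ∈ [11/18, 1) → index 5
j=5: u_5=167/180 ∈ [11/18, 1) → index 5

2 3 3 4 5 5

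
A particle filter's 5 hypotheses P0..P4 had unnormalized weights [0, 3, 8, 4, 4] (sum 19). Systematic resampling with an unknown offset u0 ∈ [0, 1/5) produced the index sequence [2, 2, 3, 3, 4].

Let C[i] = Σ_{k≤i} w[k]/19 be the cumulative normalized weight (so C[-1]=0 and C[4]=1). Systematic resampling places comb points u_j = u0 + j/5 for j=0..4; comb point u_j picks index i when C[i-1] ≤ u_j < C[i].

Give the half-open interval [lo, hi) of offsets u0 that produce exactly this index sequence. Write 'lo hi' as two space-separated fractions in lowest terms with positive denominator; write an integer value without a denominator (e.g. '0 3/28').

C = [0, 3/19, 11/19, 15/19, 1]
j=0 picked index 2: u0 ∈ [3/19, 11/19)
j=1 picked index 2: u0 ∈ [-4/95, 36/95)
j=2 picked index 3: u0 ∈ [17/95, 37/95)
j=3 picked index 3: u0 ∈ [-2/95, 18/95)
j=4 picked index 4: u0 ∈ [-1/95, 1/5)
intersection: [17/95, 18/95)

17/95 18/95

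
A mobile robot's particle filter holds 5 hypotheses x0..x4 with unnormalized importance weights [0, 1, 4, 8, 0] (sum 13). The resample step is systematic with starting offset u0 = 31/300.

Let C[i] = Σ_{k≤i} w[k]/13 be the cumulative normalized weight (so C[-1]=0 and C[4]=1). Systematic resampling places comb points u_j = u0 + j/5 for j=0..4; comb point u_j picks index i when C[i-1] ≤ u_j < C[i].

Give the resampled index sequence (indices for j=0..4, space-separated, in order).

2 2 3 3 3

C = [0, 1/13, 5/13, 1, 1]
j=0: u_0=31/300 ∈ [1/13, 5/13) → index 2
j=1: u_1=91/300 ∈ [1/13, 5/13) → index 2
j=2: u_2=151/300 ∈ [5/13, 1) → index 3
j=3: u_3=211/300 ∈ [5/13, 1) → index 3
j=4: u_4=271/300 ∈ [5/13, 1) → index 3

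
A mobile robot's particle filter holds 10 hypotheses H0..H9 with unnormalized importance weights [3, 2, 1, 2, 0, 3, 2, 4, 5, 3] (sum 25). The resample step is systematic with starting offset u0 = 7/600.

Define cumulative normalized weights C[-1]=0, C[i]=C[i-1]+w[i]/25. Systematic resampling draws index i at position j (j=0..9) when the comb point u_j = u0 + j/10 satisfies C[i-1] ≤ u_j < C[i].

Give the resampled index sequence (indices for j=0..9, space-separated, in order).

0 0 2 3 5 6 7 8 8 9

C = [3/25, 1/5, 6/25, 8/25, 8/25, 11/25, 13/25, 17/25, 22/25, 1]
j=0: u_0=7/600 ∈ [0, 3/25) → index 0
j=1: u_1=67/600 ∈ [0, 3/25) → index 0
j=2: u_2=127/600 ∈ [1/5, 6/25) → index 2
j=3: u_3=187/600 ∈ [6/25, 8/25) → index 3
j=4: u_4=247/600 ∈ [8/25, 11/25) → index 5
j=5: u_5=307/600 ∈ [11/25, 13/25) → index 6
j=6: u_6=367/600 ∈ [13/25, 17/25) → index 7
j=7: u_7=427/600 ∈ [17/25, 22/25) → index 8
j=8: u_8=487/600 ∈ [17/25, 22/25) → index 8
j=9: u_9=547/600 ∈ [22/25, 1) → index 9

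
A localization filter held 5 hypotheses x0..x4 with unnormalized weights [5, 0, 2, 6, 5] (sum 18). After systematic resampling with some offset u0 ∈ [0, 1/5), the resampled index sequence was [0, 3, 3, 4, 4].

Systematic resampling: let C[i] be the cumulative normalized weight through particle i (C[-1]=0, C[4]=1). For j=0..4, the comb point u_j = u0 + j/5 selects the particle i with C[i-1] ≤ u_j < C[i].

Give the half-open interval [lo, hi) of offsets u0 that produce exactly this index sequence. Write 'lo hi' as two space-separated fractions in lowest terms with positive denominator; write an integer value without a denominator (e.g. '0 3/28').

C = [5/18, 5/18, 7/18, 13/18, 1]
j=0 picked index 0: u0 ∈ [0, 5/18)
j=1 picked index 3: u0 ∈ [17/90, 47/90)
j=2 picked index 3: u0 ∈ [-1/90, 29/90)
j=3 picked index 4: u0 ∈ [11/90, 2/5)
j=4 picked index 4: u0 ∈ [-7/90, 1/5)
intersection: [17/90, 1/5)

17/90 1/5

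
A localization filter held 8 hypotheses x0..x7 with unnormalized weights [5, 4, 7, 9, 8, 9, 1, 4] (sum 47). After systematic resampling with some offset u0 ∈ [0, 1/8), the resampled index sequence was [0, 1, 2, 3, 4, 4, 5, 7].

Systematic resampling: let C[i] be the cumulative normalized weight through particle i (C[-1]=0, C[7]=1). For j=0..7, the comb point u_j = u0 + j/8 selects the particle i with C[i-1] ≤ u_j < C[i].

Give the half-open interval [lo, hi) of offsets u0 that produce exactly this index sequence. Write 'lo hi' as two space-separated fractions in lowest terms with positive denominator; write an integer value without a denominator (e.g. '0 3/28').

C = [5/47, 9/47, 16/47, 25/47, 33/47, 42/47, 43/47, 1]
j=0 picked index 0: u0 ∈ [0, 5/47)
j=1 picked index 1: u0 ∈ [-7/376, 25/376)
j=2 picked index 2: u0 ∈ [-11/188, 17/188)
j=3 picked index 3: u0 ∈ [-13/376, 59/376)
j=4 picked index 4: u0 ∈ [3/94, 19/94)
j=5 picked index 4: u0 ∈ [-35/376, 29/376)
j=6 picked index 5: u0 ∈ [-9/188, 27/188)
j=7 picked index 7: u0 ∈ [15/376, 1/8)
intersection: [15/376, 25/376)

15/376 25/376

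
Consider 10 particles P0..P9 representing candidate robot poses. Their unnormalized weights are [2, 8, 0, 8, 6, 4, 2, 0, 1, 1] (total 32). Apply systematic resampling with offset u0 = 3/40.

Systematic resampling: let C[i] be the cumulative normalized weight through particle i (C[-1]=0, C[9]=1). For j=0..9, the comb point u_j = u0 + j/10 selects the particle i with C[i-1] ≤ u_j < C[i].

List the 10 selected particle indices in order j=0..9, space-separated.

C = [1/16, 5/16, 5/16, 9/16, 3/4, 7/8, 15/16, 15/16, 31/32, 1]
j=0: u_0=3/40 ∈ [1/16, 5/16) → index 1
j=1: u_1=7/40 ∈ [1/16, 5/16) → index 1
j=2: u_2=11/40 ∈ [1/16, 5/16) → index 1
j=3: u_3=3/8 ∈ [5/16, 9/16) → index 3
j=4: u_4=19/40 ∈ [5/16, 9/16) → index 3
j=5: u_5=23/40 ∈ [9/16, 3/4) → index 4
j=6: u_6=27/40 ∈ [9/16, 3/4) → index 4
j=7: u_7=31/40 ∈ [3/4, 7/8) → index 5
j=8: u_8=7/8 ∈ [7/8, 15/16) → index 6
j=9: u_9=39/40 ∈ [31/32, 1) → index 9

1 1 1 3 3 4 4 5 6 9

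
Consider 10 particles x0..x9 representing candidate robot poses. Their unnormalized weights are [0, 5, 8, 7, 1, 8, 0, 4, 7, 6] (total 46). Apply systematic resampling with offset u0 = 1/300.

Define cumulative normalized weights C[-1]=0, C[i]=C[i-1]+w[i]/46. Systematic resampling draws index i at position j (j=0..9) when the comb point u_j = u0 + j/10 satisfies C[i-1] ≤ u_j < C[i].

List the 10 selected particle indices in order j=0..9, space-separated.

1 1 2 3 3 5 5 7 8 9

C = [0, 5/46, 13/46, 10/23, 21/46, 29/46, 29/46, 33/46, 20/23, 1]
j=0: u_0=1/300 ∈ [0, 5/46) → index 1
j=1: u_1=31/300 ∈ [0, 5/46) → index 1
j=2: u_2=61/300 ∈ [5/46, 13/46) → index 2
j=3: u_3=91/300 ∈ [13/46, 10/23) → index 3
j=4: u_4=121/300 ∈ [13/46, 10/23) → index 3
j=5: u_5=151/300 ∈ [21/46, 29/46) → index 5
j=6: u_6=181/300 ∈ [21/46, 29/46) → index 5
j=7: u_7=211/300 ∈ [29/46, 33/46) → index 7
j=8: u_8=241/300 ∈ [33/46, 20/23) → index 8
j=9: u_9=271/300 ∈ [20/23, 1) → index 9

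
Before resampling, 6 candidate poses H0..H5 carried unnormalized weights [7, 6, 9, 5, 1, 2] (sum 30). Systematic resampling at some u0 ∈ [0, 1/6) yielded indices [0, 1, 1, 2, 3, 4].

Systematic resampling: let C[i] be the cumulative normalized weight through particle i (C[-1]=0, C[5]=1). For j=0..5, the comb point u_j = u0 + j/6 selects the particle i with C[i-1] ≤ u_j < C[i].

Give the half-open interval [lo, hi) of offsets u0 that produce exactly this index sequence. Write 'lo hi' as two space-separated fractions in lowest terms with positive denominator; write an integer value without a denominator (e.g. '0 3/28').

C = [7/30, 13/30, 11/15, 9/10, 14/15, 1]
j=0 picked index 0: u0 ∈ [0, 7/30)
j=1 picked index 1: u0 ∈ [1/15, 4/15)
j=2 picked index 1: u0 ∈ [-1/10, 1/10)
j=3 picked index 2: u0 ∈ [-1/15, 7/30)
j=4 picked index 3: u0 ∈ [1/15, 7/30)
j=5 picked index 4: u0 ∈ [1/15, 1/10)
intersection: [1/15, 1/10)

1/15 1/10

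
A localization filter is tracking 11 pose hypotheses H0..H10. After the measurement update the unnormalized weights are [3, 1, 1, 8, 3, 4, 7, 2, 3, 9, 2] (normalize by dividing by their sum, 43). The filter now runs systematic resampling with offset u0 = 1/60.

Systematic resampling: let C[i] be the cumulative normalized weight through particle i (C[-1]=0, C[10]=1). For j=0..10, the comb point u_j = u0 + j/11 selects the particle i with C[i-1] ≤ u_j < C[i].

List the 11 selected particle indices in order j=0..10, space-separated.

C = [3/43, 4/43, 5/43, 13/43, 16/43, 20/43, 27/43, 29/43, 32/43, 41/43, 1]
j=0: u_0=1/60 ∈ [0, 3/43) → index 0
j=1: u_1=71/660 ∈ [4/43, 5/43) → index 2
j=2: u_2=131/660 ∈ [5/43, 13/43) → index 3
j=3: u_3=191/660 ∈ [5/43, 13/43) → index 3
j=4: u_4=251/660 ∈ [16/43, 20/43) → index 5
j=5: u_5=311/660 ∈ [20/43, 27/43) → index 6
j=6: u_6=371/660 ∈ [20/43, 27/43) → index 6
j=7: u_7=431/660 ∈ [27/43, 29/43) → index 7
j=8: u_8=491/660 ∈ [29/43, 32/43) → index 8
j=9: u_9=551/660 ∈ [32/43, 41/43) → index 9
j=10: u_10=611/660 ∈ [32/43, 41/43) → index 9

0 2 3 3 5 6 6 7 8 9 9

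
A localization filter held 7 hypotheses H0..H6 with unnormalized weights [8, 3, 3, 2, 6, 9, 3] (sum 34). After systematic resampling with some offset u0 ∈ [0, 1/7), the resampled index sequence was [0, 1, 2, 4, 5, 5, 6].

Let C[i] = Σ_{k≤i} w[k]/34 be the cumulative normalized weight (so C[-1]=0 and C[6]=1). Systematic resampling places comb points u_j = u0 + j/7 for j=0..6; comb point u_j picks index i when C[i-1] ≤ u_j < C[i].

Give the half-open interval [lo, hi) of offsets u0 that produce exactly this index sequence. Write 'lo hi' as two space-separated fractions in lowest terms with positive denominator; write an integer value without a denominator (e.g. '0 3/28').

11/119 15/119

C = [4/17, 11/34, 7/17, 8/17, 11/17, 31/34, 1]
j=0 picked index 0: u0 ∈ [0, 4/17)
j=1 picked index 1: u0 ∈ [11/119, 43/238)
j=2 picked index 2: u0 ∈ [9/238, 15/119)
j=3 picked index 4: u0 ∈ [5/119, 26/119)
j=4 picked index 5: u0 ∈ [9/119, 81/238)
j=5 picked index 5: u0 ∈ [-8/119, 47/238)
j=6 picked index 6: u0 ∈ [13/238, 1/7)
intersection: [11/119, 15/119)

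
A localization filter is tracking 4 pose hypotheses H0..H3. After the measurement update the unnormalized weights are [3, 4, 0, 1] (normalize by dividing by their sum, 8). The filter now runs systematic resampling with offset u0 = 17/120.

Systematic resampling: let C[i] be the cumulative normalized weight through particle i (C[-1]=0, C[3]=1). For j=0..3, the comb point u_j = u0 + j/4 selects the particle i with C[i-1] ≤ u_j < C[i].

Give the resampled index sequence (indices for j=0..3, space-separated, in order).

C = [3/8, 7/8, 7/8, 1]
j=0: u_0=17/120 ∈ [0, 3/8) → index 0
j=1: u_1=47/120 ∈ [3/8, 7/8) → index 1
j=2: u_2=77/120 ∈ [3/8, 7/8) → index 1
j=3: u_3=107/120 ∈ [7/8, 1) → index 3

0 1 1 3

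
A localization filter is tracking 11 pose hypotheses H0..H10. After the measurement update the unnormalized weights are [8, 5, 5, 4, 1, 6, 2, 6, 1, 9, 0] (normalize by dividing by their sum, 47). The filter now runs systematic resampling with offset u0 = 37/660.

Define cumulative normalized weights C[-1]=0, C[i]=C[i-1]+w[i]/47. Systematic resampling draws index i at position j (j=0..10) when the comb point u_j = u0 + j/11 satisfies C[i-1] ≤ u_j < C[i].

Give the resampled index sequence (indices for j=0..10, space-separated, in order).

C = [8/47, 13/47, 18/47, 22/47, 23/47, 29/47, 31/47, 37/47, 38/47, 1, 1]
j=0: u_0=37/660 ∈ [0, 8/47) → index 0
j=1: u_1=97/660 ∈ [0, 8/47) → index 0
j=2: u_2=157/660 ∈ [8/47, 13/47) → index 1
j=3: u_3=217/660 ∈ [13/47, 18/47) → index 2
j=4: u_4=277/660 ∈ [18/47, 22/47) → index 3
j=5: u_5=337/660 ∈ [23/47, 29/47) → index 5
j=6: u_6=397/660 ∈ [23/47, 29/47) → index 5
j=7: u_7=457/660 ∈ [31/47, 37/47) → index 7
j=8: u_8=47/60 ∈ [31/47, 37/47) → index 7
j=9: u_9=577/660 ∈ [38/47, 1) → index 9
j=10: u_10=637/660 ∈ [38/47, 1) → index 9

0 0 1 2 3 5 5 7 7 9 9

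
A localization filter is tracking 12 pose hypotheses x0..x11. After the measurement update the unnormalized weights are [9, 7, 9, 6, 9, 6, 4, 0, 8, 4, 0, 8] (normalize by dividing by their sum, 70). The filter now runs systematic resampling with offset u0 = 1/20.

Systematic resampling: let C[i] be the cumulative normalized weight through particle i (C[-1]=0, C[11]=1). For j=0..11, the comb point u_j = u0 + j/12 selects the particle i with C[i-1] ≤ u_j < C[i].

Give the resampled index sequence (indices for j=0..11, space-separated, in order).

0 1 1 2 3 4 4 5 8 8 9 11

C = [9/70, 8/35, 5/14, 31/70, 4/7, 23/35, 5/7, 5/7, 29/35, 31/35, 31/35, 1]
j=0: u_0=1/20 ∈ [0, 9/70) → index 0
j=1: u_1=2/15 ∈ [9/70, 8/35) → index 1
j=2: u_2=13/60 ∈ [9/70, 8/35) → index 1
j=3: u_3=3/10 ∈ [8/35, 5/14) → index 2
j=4: u_4=23/60 ∈ [5/14, 31/70) → index 3
j=5: u_5=7/15 ∈ [31/70, 4/7) → index 4
j=6: u_6=11/20 ∈ [31/70, 4/7) → index 4
j=7: u_7=19/30 ∈ [4/7, 23/35) → index 5
j=8: u_8=43/60 ∈ [5/7, 29/35) → index 8
j=9: u_9=4/5 ∈ [5/7, 29/35) → index 8
j=10: u_10=53/60 ∈ [29/35, 31/35) → index 9
j=11: u_11=29/30 ∈ [31/35, 1) → index 11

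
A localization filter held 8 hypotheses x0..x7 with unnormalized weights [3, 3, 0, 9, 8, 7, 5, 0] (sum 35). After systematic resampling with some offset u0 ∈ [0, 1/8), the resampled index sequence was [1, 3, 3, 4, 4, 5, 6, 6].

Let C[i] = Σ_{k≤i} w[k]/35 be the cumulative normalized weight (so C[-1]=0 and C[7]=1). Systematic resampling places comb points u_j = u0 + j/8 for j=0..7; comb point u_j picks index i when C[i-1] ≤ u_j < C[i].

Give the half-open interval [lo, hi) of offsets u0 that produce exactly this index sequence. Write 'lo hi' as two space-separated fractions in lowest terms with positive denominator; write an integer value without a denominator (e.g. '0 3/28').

C = [3/35, 6/35, 6/35, 3/7, 23/35, 6/7, 1, 1]
j=0 picked index 1: u0 ∈ [3/35, 6/35)
j=1 picked index 3: u0 ∈ [13/280, 17/56)
j=2 picked index 3: u0 ∈ [-11/140, 5/28)
j=3 picked index 4: u0 ∈ [3/56, 79/280)
j=4 picked index 4: u0 ∈ [-1/14, 11/70)
j=5 picked index 5: u0 ∈ [9/280, 13/56)
j=6 picked index 6: u0 ∈ [3/28, 1/4)
j=7 picked index 6: u0 ∈ [-1/56, 1/8)
intersection: [3/28, 1/8)

3/28 1/8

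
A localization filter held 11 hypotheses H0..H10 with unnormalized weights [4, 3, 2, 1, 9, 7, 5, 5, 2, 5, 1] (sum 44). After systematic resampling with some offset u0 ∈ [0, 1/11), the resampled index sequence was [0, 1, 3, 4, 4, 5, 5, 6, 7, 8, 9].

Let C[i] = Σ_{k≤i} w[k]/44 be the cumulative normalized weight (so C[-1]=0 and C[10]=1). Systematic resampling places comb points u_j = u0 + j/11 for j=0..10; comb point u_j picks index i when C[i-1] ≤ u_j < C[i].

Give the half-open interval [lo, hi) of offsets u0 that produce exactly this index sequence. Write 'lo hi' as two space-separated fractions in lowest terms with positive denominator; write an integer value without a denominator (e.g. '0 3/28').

1/44 1/22

C = [1/11, 7/44, 9/44, 5/22, 19/44, 13/22, 31/44, 9/11, 19/22, 43/44, 1]
j=0 picked index 0: u0 ∈ [0, 1/11)
j=1 picked index 1: u0 ∈ [0, 3/44)
j=2 picked index 3: u0 ∈ [1/44, 1/22)
j=3 picked index 4: u0 ∈ [-1/22, 7/44)
j=4 picked index 4: u0 ∈ [-3/22, 3/44)
j=5 picked index 5: u0 ∈ [-1/44, 3/22)
j=6 picked index 5: u0 ∈ [-5/44, 1/22)
j=7 picked index 6: u0 ∈ [-1/22, 3/44)
j=8 picked index 7: u0 ∈ [-1/44, 1/11)
j=9 picked index 8: u0 ∈ [0, 1/22)
j=10 picked index 9: u0 ∈ [-1/22, 3/44)
intersection: [1/44, 1/22)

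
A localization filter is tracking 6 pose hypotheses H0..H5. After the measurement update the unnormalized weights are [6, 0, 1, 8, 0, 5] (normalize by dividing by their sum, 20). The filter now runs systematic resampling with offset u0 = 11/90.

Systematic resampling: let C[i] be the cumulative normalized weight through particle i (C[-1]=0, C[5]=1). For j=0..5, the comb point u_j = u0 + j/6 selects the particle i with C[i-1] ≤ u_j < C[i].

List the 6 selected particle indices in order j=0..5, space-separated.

C = [3/10, 3/10, 7/20, 3/4, 3/4, 1]
j=0: u_0=11/90 ∈ [0, 3/10) → index 0
j=1: u_1=13/45 ∈ [0, 3/10) → index 0
j=2: u_2=41/90 ∈ [7/20, 3/4) → index 3
j=3: u_3=28/45 ∈ [7/20, 3/4) → index 3
j=4: u_4=71/90 ∈ [3/4, 1) → index 5
j=5: u_5=43/45 ∈ [3/4, 1) → index 5

0 0 3 3 5 5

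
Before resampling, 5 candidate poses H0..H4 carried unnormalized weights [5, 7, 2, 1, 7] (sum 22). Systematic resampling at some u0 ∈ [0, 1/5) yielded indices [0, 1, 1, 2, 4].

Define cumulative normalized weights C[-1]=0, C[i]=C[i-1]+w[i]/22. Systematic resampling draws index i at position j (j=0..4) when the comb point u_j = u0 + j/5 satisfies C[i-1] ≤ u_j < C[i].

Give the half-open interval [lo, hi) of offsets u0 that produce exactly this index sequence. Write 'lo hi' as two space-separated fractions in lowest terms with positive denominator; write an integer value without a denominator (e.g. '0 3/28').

3/110 2/55

C = [5/22, 6/11, 7/11, 15/22, 1]
j=0 picked index 0: u0 ∈ [0, 5/22)
j=1 picked index 1: u0 ∈ [3/110, 19/55)
j=2 picked index 1: u0 ∈ [-19/110, 8/55)
j=3 picked index 2: u0 ∈ [-3/55, 2/55)
j=4 picked index 4: u0 ∈ [-13/110, 1/5)
intersection: [3/110, 2/55)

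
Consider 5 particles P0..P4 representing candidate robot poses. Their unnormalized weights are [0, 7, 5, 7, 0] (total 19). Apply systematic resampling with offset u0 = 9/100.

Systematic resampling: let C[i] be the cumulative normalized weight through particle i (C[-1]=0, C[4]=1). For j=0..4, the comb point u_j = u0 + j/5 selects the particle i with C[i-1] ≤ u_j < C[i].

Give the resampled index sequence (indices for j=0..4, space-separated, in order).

C = [0, 7/19, 12/19, 1, 1]
j=0: u_0=9/100 ∈ [0, 7/19) → index 1
j=1: u_1=29/100 ∈ [0, 7/19) → index 1
j=2: u_2=49/100 ∈ [7/19, 12/19) → index 2
j=3: u_3=69/100 ∈ [12/19, 1) → index 3
j=4: u_4=89/100 ∈ [12/19, 1) → index 3

1 1 2 3 3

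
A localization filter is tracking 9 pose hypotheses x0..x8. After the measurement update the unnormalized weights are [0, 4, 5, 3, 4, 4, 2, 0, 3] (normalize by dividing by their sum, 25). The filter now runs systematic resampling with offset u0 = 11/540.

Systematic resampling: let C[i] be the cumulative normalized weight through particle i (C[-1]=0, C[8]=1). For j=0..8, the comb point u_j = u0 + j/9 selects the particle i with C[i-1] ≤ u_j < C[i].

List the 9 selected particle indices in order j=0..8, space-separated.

1 1 2 2 3 4 5 5 8

C = [0, 4/25, 9/25, 12/25, 16/25, 4/5, 22/25, 22/25, 1]
j=0: u_0=11/540 ∈ [0, 4/25) → index 1
j=1: u_1=71/540 ∈ [0, 4/25) → index 1
j=2: u_2=131/540 ∈ [4/25, 9/25) → index 2
j=3: u_3=191/540 ∈ [4/25, 9/25) → index 2
j=4: u_4=251/540 ∈ [9/25, 12/25) → index 3
j=5: u_5=311/540 ∈ [12/25, 16/25) → index 4
j=6: u_6=371/540 ∈ [16/25, 4/5) → index 5
j=7: u_7=431/540 ∈ [16/25, 4/5) → index 5
j=8: u_8=491/540 ∈ [22/25, 1) → index 8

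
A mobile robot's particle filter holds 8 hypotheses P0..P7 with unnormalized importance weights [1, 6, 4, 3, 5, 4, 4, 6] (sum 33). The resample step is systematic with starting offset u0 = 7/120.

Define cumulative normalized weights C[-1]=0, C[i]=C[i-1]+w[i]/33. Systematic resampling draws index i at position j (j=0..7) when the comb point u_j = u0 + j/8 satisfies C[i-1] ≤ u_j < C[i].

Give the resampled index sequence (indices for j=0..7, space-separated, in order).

1 1 2 4 4 5 6 7

C = [1/33, 7/33, 1/3, 14/33, 19/33, 23/33, 9/11, 1]
j=0: u_0=7/120 ∈ [1/33, 7/33) → index 1
j=1: u_1=11/60 ∈ [1/33, 7/33) → index 1
j=2: u_2=37/120 ∈ [7/33, 1/3) → index 2
j=3: u_3=13/30 ∈ [14/33, 19/33) → index 4
j=4: u_4=67/120 ∈ [14/33, 19/33) → index 4
j=5: u_5=41/60 ∈ [19/33, 23/33) → index 5
j=6: u_6=97/120 ∈ [23/33, 9/11) → index 6
j=7: u_7=14/15 ∈ [9/11, 1) → index 7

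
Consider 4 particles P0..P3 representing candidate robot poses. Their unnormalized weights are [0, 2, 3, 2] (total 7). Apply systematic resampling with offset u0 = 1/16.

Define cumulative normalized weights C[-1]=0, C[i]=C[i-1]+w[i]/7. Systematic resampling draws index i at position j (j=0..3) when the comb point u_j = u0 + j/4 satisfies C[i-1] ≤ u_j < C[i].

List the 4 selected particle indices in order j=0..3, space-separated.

1 2 2 3

C = [0, 2/7, 5/7, 1]
j=0: u_0=1/16 ∈ [0, 2/7) → index 1
j=1: u_1=5/16 ∈ [2/7, 5/7) → index 2
j=2: u_2=9/16 ∈ [2/7, 5/7) → index 2
j=3: u_3=13/16 ∈ [5/7, 1) → index 3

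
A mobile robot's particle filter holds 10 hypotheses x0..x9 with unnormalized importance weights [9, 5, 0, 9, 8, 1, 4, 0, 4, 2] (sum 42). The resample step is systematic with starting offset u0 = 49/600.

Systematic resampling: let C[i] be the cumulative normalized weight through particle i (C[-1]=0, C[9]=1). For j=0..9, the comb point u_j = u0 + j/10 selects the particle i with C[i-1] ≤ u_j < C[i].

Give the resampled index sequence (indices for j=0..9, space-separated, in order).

0 0 1 3 3 4 4 6 8 9

C = [3/14, 1/3, 1/3, 23/42, 31/42, 16/21, 6/7, 6/7, 20/21, 1]
j=0: u_0=49/600 ∈ [0, 3/14) → index 0
j=1: u_1=109/600 ∈ [0, 3/14) → index 0
j=2: u_2=169/600 ∈ [3/14, 1/3) → index 1
j=3: u_3=229/600 ∈ [1/3, 23/42) → index 3
j=4: u_4=289/600 ∈ [1/3, 23/42) → index 3
j=5: u_5=349/600 ∈ [23/42, 31/42) → index 4
j=6: u_6=409/600 ∈ [23/42, 31/42) → index 4
j=7: u_7=469/600 ∈ [16/21, 6/7) → index 6
j=8: u_8=529/600 ∈ [6/7, 20/21) → index 8
j=9: u_9=589/600 ∈ [20/21, 1) → index 9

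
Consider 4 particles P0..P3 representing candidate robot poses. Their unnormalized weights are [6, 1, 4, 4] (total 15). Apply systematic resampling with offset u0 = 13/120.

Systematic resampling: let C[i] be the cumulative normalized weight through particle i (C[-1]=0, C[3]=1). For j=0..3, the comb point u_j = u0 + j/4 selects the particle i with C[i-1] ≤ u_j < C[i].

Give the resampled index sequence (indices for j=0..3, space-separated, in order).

C = [2/5, 7/15, 11/15, 1]
j=0: u_0=13/120 ∈ [0, 2/5) → index 0
j=1: u_1=43/120 ∈ [0, 2/5) → index 0
j=2: u_2=73/120 ∈ [7/15, 11/15) → index 2
j=3: u_3=103/120 ∈ [11/15, 1) → index 3

0 0 2 3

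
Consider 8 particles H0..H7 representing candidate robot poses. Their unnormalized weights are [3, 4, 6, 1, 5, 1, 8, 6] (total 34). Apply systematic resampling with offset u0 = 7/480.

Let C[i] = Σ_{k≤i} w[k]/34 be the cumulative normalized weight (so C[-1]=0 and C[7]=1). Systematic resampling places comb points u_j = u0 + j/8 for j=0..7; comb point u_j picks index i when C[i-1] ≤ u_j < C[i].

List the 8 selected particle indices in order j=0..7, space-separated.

C = [3/34, 7/34, 13/34, 7/17, 19/34, 10/17, 14/17, 1]
j=0: u_0=7/480 ∈ [0, 3/34) → index 0
j=1: u_1=67/480 ∈ [3/34, 7/34) → index 1
j=2: u_2=127/480 ∈ [7/34, 13/34) → index 2
j=3: u_3=187/480 ∈ [13/34, 7/17) → index 3
j=4: u_4=247/480 ∈ [7/17, 19/34) → index 4
j=5: u_5=307/480 ∈ [10/17, 14/17) → index 6
j=6: u_6=367/480 ∈ [10/17, 14/17) → index 6
j=7: u_7=427/480 ∈ [14/17, 1) → index 7

0 1 2 3 4 6 6 7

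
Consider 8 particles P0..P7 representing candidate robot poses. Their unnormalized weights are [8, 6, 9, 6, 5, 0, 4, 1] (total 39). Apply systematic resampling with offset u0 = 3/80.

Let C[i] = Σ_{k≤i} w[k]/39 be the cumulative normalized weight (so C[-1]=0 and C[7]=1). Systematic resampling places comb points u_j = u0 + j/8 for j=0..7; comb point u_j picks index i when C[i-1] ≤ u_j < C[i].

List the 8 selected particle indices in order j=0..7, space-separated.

0 0 1 2 2 3 4 6

C = [8/39, 14/39, 23/39, 29/39, 34/39, 34/39, 38/39, 1]
j=0: u_0=3/80 ∈ [0, 8/39) → index 0
j=1: u_1=13/80 ∈ [0, 8/39) → index 0
j=2: u_2=23/80 ∈ [8/39, 14/39) → index 1
j=3: u_3=33/80 ∈ [14/39, 23/39) → index 2
j=4: u_4=43/80 ∈ [14/39, 23/39) → index 2
j=5: u_5=53/80 ∈ [23/39, 29/39) → index 3
j=6: u_6=63/80 ∈ [29/39, 34/39) → index 4
j=7: u_7=73/80 ∈ [34/39, 38/39) → index 6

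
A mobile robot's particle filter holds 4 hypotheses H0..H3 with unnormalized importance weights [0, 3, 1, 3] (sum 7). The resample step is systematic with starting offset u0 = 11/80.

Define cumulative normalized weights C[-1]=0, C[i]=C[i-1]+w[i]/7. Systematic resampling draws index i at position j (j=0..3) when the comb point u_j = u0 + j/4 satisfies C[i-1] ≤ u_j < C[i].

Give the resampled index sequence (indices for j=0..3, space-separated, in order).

C = [0, 3/7, 4/7, 1]
j=0: u_0=11/80 ∈ [0, 3/7) → index 1
j=1: u_1=31/80 ∈ [0, 3/7) → index 1
j=2: u_2=51/80 ∈ [4/7, 1) → index 3
j=3: u_3=71/80 ∈ [4/7, 1) → index 3

1 1 3 3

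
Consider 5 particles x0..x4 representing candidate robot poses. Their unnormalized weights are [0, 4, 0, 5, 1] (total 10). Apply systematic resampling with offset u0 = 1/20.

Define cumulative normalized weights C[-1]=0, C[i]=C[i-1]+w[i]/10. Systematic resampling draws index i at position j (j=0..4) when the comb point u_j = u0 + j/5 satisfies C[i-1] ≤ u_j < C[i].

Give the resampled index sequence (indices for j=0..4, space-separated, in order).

C = [0, 2/5, 2/5, 9/10, 1]
j=0: u_0=1/20 ∈ [0, 2/5) → index 1
j=1: u_1=1/4 ∈ [0, 2/5) → index 1
j=2: u_2=9/20 ∈ [2/5, 9/10) → index 3
j=3: u_3=13/20 ∈ [2/5, 9/10) → index 3
j=4: u_4=17/20 ∈ [2/5, 9/10) → index 3

1 1 3 3 3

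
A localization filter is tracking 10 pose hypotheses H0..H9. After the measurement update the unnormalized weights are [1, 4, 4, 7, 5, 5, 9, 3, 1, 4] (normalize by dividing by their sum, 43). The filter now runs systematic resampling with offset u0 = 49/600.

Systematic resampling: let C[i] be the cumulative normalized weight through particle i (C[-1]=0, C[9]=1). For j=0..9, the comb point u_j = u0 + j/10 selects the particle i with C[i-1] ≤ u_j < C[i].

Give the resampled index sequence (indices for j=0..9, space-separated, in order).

1 2 3 4 4 5 6 6 7 9

C = [1/43, 5/43, 9/43, 16/43, 21/43, 26/43, 35/43, 38/43, 39/43, 1]
j=0: u_0=49/600 ∈ [1/43, 5/43) → index 1
j=1: u_1=109/600 ∈ [5/43, 9/43) → index 2
j=2: u_2=169/600 ∈ [9/43, 16/43) → index 3
j=3: u_3=229/600 ∈ [16/43, 21/43) → index 4
j=4: u_4=289/600 ∈ [16/43, 21/43) → index 4
j=5: u_5=349/600 ∈ [21/43, 26/43) → index 5
j=6: u_6=409/600 ∈ [26/43, 35/43) → index 6
j=7: u_7=469/600 ∈ [26/43, 35/43) → index 6
j=8: u_8=529/600 ∈ [35/43, 38/43) → index 7
j=9: u_9=589/600 ∈ [39/43, 1) → index 9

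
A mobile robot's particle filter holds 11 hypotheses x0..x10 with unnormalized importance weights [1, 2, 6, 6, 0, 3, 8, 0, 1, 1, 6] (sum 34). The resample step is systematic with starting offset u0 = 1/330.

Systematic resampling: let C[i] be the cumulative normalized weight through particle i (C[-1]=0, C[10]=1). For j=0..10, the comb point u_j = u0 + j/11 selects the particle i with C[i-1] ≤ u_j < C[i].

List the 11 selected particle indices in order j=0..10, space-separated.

0 2 2 3 3 5 6 6 6 9 10

C = [1/34, 3/34, 9/34, 15/34, 15/34, 9/17, 13/17, 13/17, 27/34, 14/17, 1]
j=0: u_0=1/330 ∈ [0, 1/34) → index 0
j=1: u_1=31/330 ∈ [3/34, 9/34) → index 2
j=2: u_2=61/330 ∈ [3/34, 9/34) → index 2
j=3: u_3=91/330 ∈ [9/34, 15/34) → index 3
j=4: u_4=11/30 ∈ [9/34, 15/34) → index 3
j=5: u_5=151/330 ∈ [15/34, 9/17) → index 5
j=6: u_6=181/330 ∈ [9/17, 13/17) → index 6
j=7: u_7=211/330 ∈ [9/17, 13/17) → index 6
j=8: u_8=241/330 ∈ [9/17, 13/17) → index 6
j=9: u_9=271/330 ∈ [27/34, 14/17) → index 9
j=10: u_10=301/330 ∈ [14/17, 1) → index 10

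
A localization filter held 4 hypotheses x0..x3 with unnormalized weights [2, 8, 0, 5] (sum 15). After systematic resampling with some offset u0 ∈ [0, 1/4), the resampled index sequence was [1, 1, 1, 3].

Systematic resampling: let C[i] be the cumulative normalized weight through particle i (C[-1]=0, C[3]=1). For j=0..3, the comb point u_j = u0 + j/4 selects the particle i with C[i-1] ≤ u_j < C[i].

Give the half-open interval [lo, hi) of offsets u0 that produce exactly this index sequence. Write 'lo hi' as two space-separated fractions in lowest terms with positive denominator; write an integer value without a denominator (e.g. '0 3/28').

2/15 1/6

C = [2/15, 2/3, 2/3, 1]
j=0 picked index 1: u0 ∈ [2/15, 2/3)
j=1 picked index 1: u0 ∈ [-7/60, 5/12)
j=2 picked index 1: u0 ∈ [-11/30, 1/6)
j=3 picked index 3: u0 ∈ [-1/12, 1/4)
intersection: [2/15, 1/6)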